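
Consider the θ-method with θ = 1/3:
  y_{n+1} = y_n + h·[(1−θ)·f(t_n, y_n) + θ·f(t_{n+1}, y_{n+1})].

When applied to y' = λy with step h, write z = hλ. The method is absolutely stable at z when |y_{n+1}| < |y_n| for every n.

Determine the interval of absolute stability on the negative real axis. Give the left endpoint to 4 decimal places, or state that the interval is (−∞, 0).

Set f=λy, z=hλ:
  y_{n+1} = y_n + z·[2/3·y_n + 1/3·y_{n+1}] ⇒ (1 − 1/3z)y_{n+1} = (1 + 2/3z)y_n
  so R(z) = (1 + 2/3z)/(1 − 1/3z).

Find x<0 with |R(x)|<1.
x=-1.23: |R|=0.1277
R=−1: 1+2/3x = −1+1/3x ⇒ -1/3x=2 ⇒ x=2/(-1/3)=-6.0000
Confirm numerically:
  x=-5.278: |R|=0.91278 <1
  x=-4.715: |R|=0.83344 <1
  x=-2.450: |R|=0.34862 <1
  x=-6.391: |R|=1.04164 >1
  x=-6.271: |R|=1.02923 >1
  x=-6.269: |R|=1.02902 >1
So |R|<1 on (-6.0000, 0).

z∈(-6.0000,0).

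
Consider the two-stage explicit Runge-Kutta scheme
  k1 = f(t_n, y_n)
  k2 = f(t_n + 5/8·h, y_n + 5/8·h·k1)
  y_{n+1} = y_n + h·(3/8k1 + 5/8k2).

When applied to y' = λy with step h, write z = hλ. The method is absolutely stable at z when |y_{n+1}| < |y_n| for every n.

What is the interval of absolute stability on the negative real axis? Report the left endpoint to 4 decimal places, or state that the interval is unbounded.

(-2.5600, 0).

Set f=λy, z=hλ:
  k1=λy_n ⇒ h·k1=z·y_n;  k2=λ(1+5/8z)y_n ⇒ h·k2=z(1+5/8z)y_n
  y_{n+1}/y_n = 1 + 3/8z + 5/8z(1+5/8z) = 1 + z + 25/64z²
  ⇒ R(z) = 1 + z + 25/64z².

Boundary: |R(x)|=1, x<0.
x=-0.39: |R|=0.6694
R=1: x+25/64x²=0 ⇒ x=−64/25=-2.5600; min R=1−1/(4·25/64)=0.3600>−1
Confirm numerically:
  x=-2.399: |R|=0.84913 <1
  x=-1.526: |R|=0.38364 <1
  x=-1.324: |R|=0.36076 <1
  x=-1.187: |R|=0.36338 <1
  x=-3.045: |R|=1.57688 >1
  x=-3.028: |R|=1.55356 >1
Stable set (-2.5600, 0).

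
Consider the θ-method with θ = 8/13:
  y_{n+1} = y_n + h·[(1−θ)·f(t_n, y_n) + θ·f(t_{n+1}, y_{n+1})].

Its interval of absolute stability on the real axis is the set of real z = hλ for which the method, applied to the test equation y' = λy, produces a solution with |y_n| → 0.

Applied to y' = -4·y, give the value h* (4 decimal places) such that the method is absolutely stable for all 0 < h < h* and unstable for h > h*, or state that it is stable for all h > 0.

Set f=λy, z=hλ:
  y_{n+1} = y_n + z·[5/13·y_n + 8/13·y_{n+1}] ⇒ (1 − 8/13z)y_{n+1} = (1 + 5/13z)y_n
  R(z) = (1 + 5/13z)/(1 − 8/13z).

Need |R(x)|<1, x<0.
x=-0.69: |R|=0.5157
x=-2: |R|=0.1034
x=-10: |R|=0.3978
x=-100: |R|=0.5990
θ=8/13≥1/2 ⇒ |1+5/13x|<|1−8/13x| ∀x<0 ⇒ unbounded interval.

(−∞, 0) — no finite endpoint. Any h>0 works for λ=-4.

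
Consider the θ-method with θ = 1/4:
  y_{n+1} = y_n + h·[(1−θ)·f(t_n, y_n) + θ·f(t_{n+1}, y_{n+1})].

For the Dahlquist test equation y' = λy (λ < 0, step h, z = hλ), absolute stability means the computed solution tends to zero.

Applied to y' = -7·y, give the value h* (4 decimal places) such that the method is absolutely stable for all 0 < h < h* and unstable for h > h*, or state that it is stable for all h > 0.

Set f=λy, z=hλ:
  y_{n+1} = y_n + z·[3/4·y_n + 1/4·y_{n+1}] ⇒ (1 − 1/4z)y_{n+1} = (1 + 3/4z)y_n
  ⇒ R(z) = (1 + 3/4z)/(1 − 1/4z).

Find x<0 with |R(x)|<1.
x=-1.14: |R|=0.1128
R=−1: 1+3/4x = −1+1/4x ⇒ -1/2x=2 ⇒ x=2/(-1/2)=-4.0000
Confirm numerically:
  x=-3.966: |R|=0.99146 <1
  x=-3.149: |R|=0.76192 <1
  x=-2.634: |R|=0.58818 <1
  x=-1.687: |R|=0.18657 <1
  x=-4.579: |R|=1.13498 >1
  x=-4.496: |R|=1.11676 >1
  x=-4.216: |R|=1.05258 >1
Stable set (-4.0000, 0).

(-4.0000,0); λ=-7 ⇒ h* = (4)/7 = 0.5714.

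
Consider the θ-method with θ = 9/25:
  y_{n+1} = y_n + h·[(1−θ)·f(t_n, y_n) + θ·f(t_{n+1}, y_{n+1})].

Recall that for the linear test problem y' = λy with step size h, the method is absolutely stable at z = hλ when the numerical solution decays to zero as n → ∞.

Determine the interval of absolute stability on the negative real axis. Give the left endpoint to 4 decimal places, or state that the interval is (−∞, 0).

(-7.1429, 0).

Test eqn y'=λy, z=hλ:
  y_{n+1} = y_n + z·[16/25·y_n + 9/25·y_{n+1}] ⇒ (1 − 9/25z)y_{n+1} = (1 + 16/25z)y_n
  Hence R(z) = (1 + 16/25z)/(1 − 9/25z).

Boundary: |R(x)|=1, x<0.
x=-0.62: |R|=0.4931
R=−1: 1+16/25x = −1+9/25x ⇒ -7/25x=2 ⇒ x=2/(-7/25)=-7.1429
Confirm numerically:
  x=-6.994: |R|=0.98815 <1
  x=-4.606: |R|=0.73278 <1
  x=-3.246: |R|=0.49685 <1
  x=-7.539: |R|=1.02987 >1
  x=-7.417: |R|=1.02091 >1
  x=-7.243: |R|=1.00777 >1
Stable set (-7.1429, 0).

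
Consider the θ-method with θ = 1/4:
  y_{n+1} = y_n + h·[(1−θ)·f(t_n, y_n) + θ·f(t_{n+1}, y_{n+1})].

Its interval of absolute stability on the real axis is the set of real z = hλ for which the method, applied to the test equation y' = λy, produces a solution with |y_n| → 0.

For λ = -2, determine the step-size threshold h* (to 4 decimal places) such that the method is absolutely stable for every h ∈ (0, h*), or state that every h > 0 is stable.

(-4.0000,0); λ=-2 ⇒ h* = (4)/2 = 2.0000.

Test eqn y'=λy, z=hλ:
  y_{n+1} = y_n + z·[3/4·y_n + 1/4·y_{n+1}] ⇒ (1 − 1/4z)y_{n+1} = (1 + 3/4z)y_n
  so R(z) = (1 + 3/4z)/(1 − 1/4z).

Need |R(x)|<1, x<0.
x=-1.1: |R|=0.1373
R=−1: 1+3/4x = −1+1/4x ⇒ -1/2x=2 ⇒ x=2/(-1/2)=-4.0000
Confirm numerically:
  x=-3.213: |R|=0.78178 <1
  x=-3.032: |R|=0.72469 <1
  x=-2.563: |R|=0.56209 <1
  x=-2.012: |R|=0.33866 <1
  x=-4.408: |R|=1.09705 >1
  x=-4.265: |R|=1.06413 >1
  x=-4.210: |R|=1.05116 >1
Interval (-4.0000, 0).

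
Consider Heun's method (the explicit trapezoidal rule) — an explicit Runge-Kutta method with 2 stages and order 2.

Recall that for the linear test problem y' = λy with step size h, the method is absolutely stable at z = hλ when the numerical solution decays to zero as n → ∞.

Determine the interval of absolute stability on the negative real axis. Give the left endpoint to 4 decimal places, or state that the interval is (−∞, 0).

(-2.0000, 0).

With y'=λy (z=hλ):
  order 2, 2-stage ⇒ R(z)=1+z+z^2/2
  (e.g. R(-1.8)=0.82000, |R|=0.82000)

Find x<0 with |R(x)|<1.
x=-1.8: |R|=0.8200
|R(-2.35)|=1.4113 |R(-1.08)|=0.5032 |R(-1.02)|=0.5002
Bisect:
  x_lo=-2.8265 |R|=2.1681  x_hi=-0.1434 |R|=0.8669
  mid=-1.48496 |R|=0.61759 →hi
  mid=-2.15575 |R|=1.16788 →lo
  mid=-1.82036 |R|=0.83649 →hi
  mid=-1.98806 |R|=0.98813 →hi
  mid=-2.07191 |R|=1.07449 →lo
  mid=-2.02998 |R|=1.03043 →lo
  mid=-2.00902 |R|=1.00906 →lo
  mid=-1.99854 |R|=0.99854 →hi
  mid=-2.00378 |R|=1.00379 →lo
  mid=-2.00116 |R|=1.00116 →lo
  ...
  [-2.00001,-1.99985] ⇒ x*=-2.0000
So |R|<1 on (-2.0000, 0).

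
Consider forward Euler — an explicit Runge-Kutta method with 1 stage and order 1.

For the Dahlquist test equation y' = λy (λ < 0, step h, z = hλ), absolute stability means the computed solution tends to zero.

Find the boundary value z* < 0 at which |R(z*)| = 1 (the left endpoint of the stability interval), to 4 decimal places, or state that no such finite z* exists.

z* = -2.0000.

Test eqn y'=λy, z=hλ:
  order 1, 1-stage ⇒ R(z)=1+z
  (e.g. R(-1.78)=-0.78000, |R|=0.78000)

Find x<0 with |R(x)|<1.
x=-1.78: |R|=0.7800
|R(-2.18)|=1.1800 |R(-1.77)|=0.7700 |R(-1.39)|=0.3900
Bisect:
  x_lo=-2.4309 |R|=1.4309  x_hi=-0.2720 |R|=0.7280
  mid=-1.35144 |R|=0.35144 →hi
  mid=-1.89118 |R|=0.89118 →hi
  mid=-2.16104 |R|=1.16104 →lo
  mid=-2.02611 |R|=1.02611 →lo
  mid=-1.95864 |R|=0.95864 →hi
  mid=-1.99238 |R|=0.99238 →hi
  mid=-2.00924 |R|=1.00924 →lo
  mid=-2.00081 |R|=1.00081 →lo
  mid=-1.99659 |R|=0.99659 →hi
  ...
  [-2.00002,-1.99989] ⇒ x*=-2.0000
Stable set (-2.0000, 0).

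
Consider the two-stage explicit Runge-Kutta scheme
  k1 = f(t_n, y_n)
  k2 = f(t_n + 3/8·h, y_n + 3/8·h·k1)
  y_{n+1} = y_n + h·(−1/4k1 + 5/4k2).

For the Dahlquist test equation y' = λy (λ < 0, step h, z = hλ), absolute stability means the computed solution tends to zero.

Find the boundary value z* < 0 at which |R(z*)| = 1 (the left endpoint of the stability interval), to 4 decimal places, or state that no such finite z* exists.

left endpoint -2.1333.

With y'=λy (z=hλ):
  k1=λy_n ⇒ h·k1=z·y_n;  k2=λ(1+3/8z)y_n ⇒ h·k2=z(1+3/8z)y_n
  y_{n+1}/y_n = 1 − 1/4z + 5/4z(1+3/8z) = 1 + z + 15/32z²
  so R(z) = 1 + z + 15/32z².

Find x<0 with |R(x)|<1.
x=-0.55: |R|=0.5918
R=1: x+15/32x²=0 ⇒ x=−32/15=-2.1333; min R=1−1/(4·15/32)=0.4667>−1
Confirm numerically:
  x=-1.484: |R|=0.54831 <1
  x=-1.452: |R|=0.53627 <1
  x=-1.269: |R|=0.48586 <1
  x=-2.415: |R|=1.31886 >1
  x=-2.334: |R|=1.21954 >1
  x=-2.221: |R|=1.09127 >1
Interval (-2.1333, 0).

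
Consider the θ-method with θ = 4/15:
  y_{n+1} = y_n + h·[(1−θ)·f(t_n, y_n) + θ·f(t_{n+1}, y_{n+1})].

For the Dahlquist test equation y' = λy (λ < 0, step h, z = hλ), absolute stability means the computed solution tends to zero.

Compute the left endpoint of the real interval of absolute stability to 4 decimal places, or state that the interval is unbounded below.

z* = -4.2857.

Set f=λy, z=hλ:
  y_{n+1} = y_n + z·[11/15·y_n + 4/15·y_{n+1}] ⇒ (1 − 4/15z)y_{n+1} = (1 + 11/15z)y_n
  Hence R(z) = (1 + 11/15z)/(1 − 4/15z).

Solve |R(x)|<1 on ℝ⁻.
x=-0.37: |R|=0.6632
R=−1: 1+11/15x = −1+4/15x ⇒ -7/15x=2 ⇒ x=2/(-7/15)=-4.2857
Confirm numerically:
  x=-3.824: |R|=0.89332 <1
  x=-3.555: |R|=0.82495 <1
  x=-2.620: |R|=0.54239 <1
  x=-4.840: |R|=1.11292 >1
  x=-4.621: |R|=1.07009 >1
Stable set (-4.2857, 0).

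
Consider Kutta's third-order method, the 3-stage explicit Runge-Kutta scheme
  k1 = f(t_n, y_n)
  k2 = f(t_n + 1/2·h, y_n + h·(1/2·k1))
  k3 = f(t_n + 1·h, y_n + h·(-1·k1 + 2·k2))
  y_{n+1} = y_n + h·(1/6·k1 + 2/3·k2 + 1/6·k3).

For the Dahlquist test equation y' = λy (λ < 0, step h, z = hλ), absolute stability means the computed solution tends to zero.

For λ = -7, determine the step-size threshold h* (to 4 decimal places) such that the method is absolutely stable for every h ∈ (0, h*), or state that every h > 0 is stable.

Test eqn y'=λy, z=hλ:
  order 3, 3-stage ⇒ R(z)=1+z+z^2/2+z^3/6
  (e.g. R(-0.88)=0.39362, |R|=0.39362)

Boundary: |R(x)|=1, x<0.
x=-0.88: |R|=0.3936
|R(-1.83)|=0.1770 |R(-1.32)|=0.1679 |R(-0.73)|=0.4716
Bisect:
  x_lo=-2.8139 |R|=1.5683  x_hi=-0.2600 |R|=0.7709
  mid=-1.53695 |R|=0.03905 →hi
  mid=-2.17543 |R|=0.52506 →hi
  mid=-2.49467 |R|=0.97053 →hi
  mid=-2.65429 |R|=1.24836 →lo
  mid=-2.57448 |R|=1.10443 →lo
  mid=-2.53458 |R|=1.03626 →lo
  mid=-2.51463 |R|=1.00310 →lo
  ...
  [-2.51276,-2.51260] ⇒ x*=-2.5127
So |R|<1 on (-2.5127, 0).

(-2.5127,0); λ=-7 ⇒ h* = 0.3590.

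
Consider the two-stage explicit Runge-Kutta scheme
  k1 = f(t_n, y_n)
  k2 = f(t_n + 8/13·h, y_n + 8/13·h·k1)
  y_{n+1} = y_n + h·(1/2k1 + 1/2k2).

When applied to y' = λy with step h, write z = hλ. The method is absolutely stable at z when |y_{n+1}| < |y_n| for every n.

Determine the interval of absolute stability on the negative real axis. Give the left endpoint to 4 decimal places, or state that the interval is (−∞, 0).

Set f=λy, z=hλ:
  k1=λy_n ⇒ h·k1=z·y_n;  k2=λ(1+8/13z)y_n ⇒ h·k2=z(1+8/13z)y_n
  y_{n+1}/y_n = 1 + 1/2z + 1/2z(1+8/13z) = 1 + z + 4/13z²
  so R(z) = 1 + z + 4/13z².

Find x<0 with |R(x)|<1.
x=-1.25: |R|=0.2308
R=1: x+4/13x²=0 ⇒ x=−13/4=-3.2500; min R=1−1/(4·4/13)=0.1875>−1
Confirm numerically:
  x=-3.047: |R|=0.80968 <1
  x=-2.650: |R|=0.51077 <1
  x=-1.880: |R|=0.20751 <1
  x=-1.392: |R|=0.20420 <1
  x=-3.580: |R|=1.36351 >1
  x=-3.518: |R|=1.29010 >1
Interval (-3.2500, 0).

(-3.2500, 0).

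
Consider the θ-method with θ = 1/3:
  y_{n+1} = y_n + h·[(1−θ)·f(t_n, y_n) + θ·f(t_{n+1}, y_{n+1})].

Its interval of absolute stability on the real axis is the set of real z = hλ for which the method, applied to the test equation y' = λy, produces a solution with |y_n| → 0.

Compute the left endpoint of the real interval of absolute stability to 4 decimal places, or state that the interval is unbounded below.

left endpoint -6.0000.

With y'=λy (z=hλ):
  y_{n+1} = y_n + z·[2/3·y_n + 1/3·y_{n+1}] ⇒ (1 − 1/3z)y_{n+1} = (1 + 2/3z)y_n
  ⇒ R(z) = (1 + 2/3z)/(1 − 1/3z).

Need |R(x)|<1, x<0.
x=-1.53: |R|=0.0132
R=−1: 1+2/3x = −1+1/3x ⇒ -1/3x=2 ⇒ x=2/(-1/3)=-6.0000
Confirm numerically:
  x=-4.148: |R|=0.74091 <1
  x=-3.315: |R|=0.57482 <1
  x=-2.961: |R|=0.49019 <1
  x=-6.545: |R|=1.05710 >1
  x=-6.499: |R|=1.05253 >1
  x=-6.267: |R|=1.02881 >1
So |R|<1 on (-6.0000, 0).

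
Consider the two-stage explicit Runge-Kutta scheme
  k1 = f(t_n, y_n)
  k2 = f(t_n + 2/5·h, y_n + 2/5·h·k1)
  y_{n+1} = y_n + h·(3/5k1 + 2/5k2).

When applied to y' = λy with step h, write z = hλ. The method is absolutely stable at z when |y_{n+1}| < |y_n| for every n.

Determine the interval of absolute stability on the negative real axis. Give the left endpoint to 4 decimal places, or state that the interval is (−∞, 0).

With y'=λy (z=hλ):
  k1=λy_n ⇒ h·k1=z·y_n;  k2=λ(1+2/5z)y_n ⇒ h·k2=z(1+2/5z)y_n
  y_{n+1}/y_n = 1 + 3/5z + 2/5z(1+2/5z) = 1 + z + 4/25z²
  Hence R(z) = 1 + z + 4/25z².

Find x<0 with |R(x)|<1.
x=-0.95: |R|=0.1944
R=1: x+4/25x²=0 ⇒ x=−25/4=-6.2500; min R=1−1/(4·4/25)=-0.5625>−1
Confirm numerically:
  x=-4.348: |R|=0.32318 <1
  x=-3.978: |R|=0.44608 <1
  x=-3.610: |R|=0.52486 <1
  x=-6.793: |R|=1.59018 >1
  x=-6.528: |R|=1.29037 >1
So |R|<1 on (-6.2500, 0).

(-6.2500, 0).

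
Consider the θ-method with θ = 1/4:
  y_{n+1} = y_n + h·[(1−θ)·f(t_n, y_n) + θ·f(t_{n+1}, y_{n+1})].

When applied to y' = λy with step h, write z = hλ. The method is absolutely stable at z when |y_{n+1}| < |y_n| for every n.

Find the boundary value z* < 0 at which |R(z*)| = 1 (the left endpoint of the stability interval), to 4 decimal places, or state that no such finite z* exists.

z* = -4.0000.

Set f=λy, z=hλ:
  y_{n+1} = y_n + z·[3/4·y_n + 1/4·y_{n+1}] ⇒ (1 − 1/4z)y_{n+1} = (1 + 3/4z)y_n
  Hence R(z) = (1 + 3/4z)/(1 − 1/4z).

Find x<0 with |R(x)|<1.
x=-1.41: |R|=0.0425
R=−1: 1+3/4x = −1+1/4x ⇒ -1/2x=2 ⇒ x=2/(-1/2)=-4.0000
Confirm numerically:
  x=-2.837: |R|=0.65979 <1
  x=-2.073: |R|=0.36539 <1
  x=-1.776: |R|=0.22992 <1
  x=-1.687: |R|=0.18657 <1
  x=-4.306: |R|=1.07368 >1
  x=-4.124: |R|=1.03053 >1
  x=-4.036: |R|=1.00896 >1
Stable set (-4.0000, 0).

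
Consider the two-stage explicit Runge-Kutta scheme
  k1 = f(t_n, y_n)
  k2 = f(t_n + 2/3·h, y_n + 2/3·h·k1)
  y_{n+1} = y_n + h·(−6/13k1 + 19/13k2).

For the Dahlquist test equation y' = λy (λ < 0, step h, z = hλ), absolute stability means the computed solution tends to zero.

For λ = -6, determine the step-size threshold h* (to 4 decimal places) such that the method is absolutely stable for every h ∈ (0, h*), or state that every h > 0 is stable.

With y'=λy (z=hλ):
  k1=λy_n ⇒ h·k1=z·y_n;  k2=λ(1+2/3z)y_n ⇒ h·k2=z(1+2/3z)y_n
  y_{n+1}/y_n = 1 − 6/13z + 19/13z(1+2/3z) = 1 + z + 38/39z²
  ⇒ R(z) = 1 + z + 38/39z².

Find x<0 with |R(x)|<1.
x=-1.6: |R|=1.8944
R=1: x+38/39x²=0 ⇒ x=−39/38=-1.0263; min R=1−1/(4·38/39)=0.7434>−1
Confirm numerically:
  x=-0.948: |R|=0.92766 <1
  x=-0.837: |R|=0.84561 <1
  x=-0.794: |R|=0.82027 <1
  x=-1.529: |R|=1.74890 >1
  x=-1.238: |R|=1.25535 >1
  x=-1.201: |R|=1.20442 >1
So |R|<1 on (-1.0263, 0).

(-1.0263,0); λ=-6 ⇒ h* = (39/38)/6 = 0.1711.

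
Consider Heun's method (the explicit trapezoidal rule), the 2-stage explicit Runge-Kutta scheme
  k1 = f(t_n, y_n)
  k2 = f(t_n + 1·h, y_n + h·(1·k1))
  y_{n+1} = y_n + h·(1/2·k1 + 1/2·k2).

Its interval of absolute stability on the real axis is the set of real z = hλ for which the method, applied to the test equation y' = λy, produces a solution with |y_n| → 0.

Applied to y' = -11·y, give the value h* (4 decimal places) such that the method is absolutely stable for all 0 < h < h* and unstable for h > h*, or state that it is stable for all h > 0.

(-2.0000,0); λ=-11 ⇒ h* = 0.1818.

With y'=λy (z=hλ):
  order 2, 2-stage ⇒ R(z)=1+z+z^2/2
  (e.g. R(-0.79)=0.52205, |R|=0.52205)

Find x<0 with |R(x)|<1.
x=-0.79: |R|=0.5221
|R(-1.02)|=0.5002 |R(-0.95)|=0.5012 |R(-0.64)|=0.5648
Bisect:
  x_lo=-2.6056 |R|=1.7889  x_hi=-0.3785 |R|=0.6931
  mid=-1.49203 |R|=0.62105 →hi
  mid=-2.04879 |R|=1.04998 →lo
  mid=-1.77041 |R|=0.79677 →hi
  mid=-1.90960 |R|=0.91369 →hi
  mid=-1.97920 |R|=0.97941 →hi
  mid=-2.01399 |R|=1.01409 →lo
  mid=-1.99660 |R|=0.99660 →hi
  mid=-2.00529 |R|=1.00531 →lo
  mid=-2.00095 |R|=1.00095 →lo
  ...
  [-2.00013,-1.99999] ⇒ x*=-2.0000
Stable set (-2.0000, 0).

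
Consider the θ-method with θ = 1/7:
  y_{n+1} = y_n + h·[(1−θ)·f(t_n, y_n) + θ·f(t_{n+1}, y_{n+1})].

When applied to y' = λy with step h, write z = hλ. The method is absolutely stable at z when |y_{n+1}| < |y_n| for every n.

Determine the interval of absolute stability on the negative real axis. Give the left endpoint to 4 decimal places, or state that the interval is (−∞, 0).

On y'=λy, z=hλ:
  y_{n+1} = y_n + z·[6/7·y_n + 1/7·y_{n+1}] ⇒ (1 − 1/7z)y_{n+1} = (1 + 6/7z)y_n
  ⇒ R(z) = (1 + 6/7z)/(1 − 1/7z).

Solve |R(x)|<1 on ℝ⁻.
x=-0.93: |R|=0.1791
R=−1: 1+6/7x = −1+1/7x ⇒ -5/7x=2 ⇒ x=2/(-5/7)=-2.8000
Confirm numerically:
  x=-2.098: |R|=0.61420 <1
  x=-1.549: |R|=0.26834 <1
  x=-1.193: |R|=0.01928 <1
  x=-1.175: |R|=0.00612 <1
  x=-3.326: |R|=1.25470 >1
  x=-3.122: |R|=1.15906 >1
Stable set (-2.8000, 0).

z∈(-2.8000,0).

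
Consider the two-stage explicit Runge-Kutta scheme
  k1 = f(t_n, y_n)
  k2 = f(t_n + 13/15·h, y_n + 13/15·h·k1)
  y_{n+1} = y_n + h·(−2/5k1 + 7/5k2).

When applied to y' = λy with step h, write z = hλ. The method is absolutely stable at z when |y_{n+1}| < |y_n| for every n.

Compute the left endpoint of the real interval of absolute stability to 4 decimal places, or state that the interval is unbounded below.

On y'=λy, z=hλ:
  k1=λy_n ⇒ h·k1=z·y_n;  k2=λ(1+13/15z)y_n ⇒ h·k2=z(1+13/15z)y_n
  y_{n+1}/y_n = 1 − 2/5z + 7/5z(1+13/15z) = 1 + z + 91/75z²
  Hence R(z) = 1 + z + 91/75z².

Need |R(x)|<1, x<0.
x=-0.97: |R|=1.1716
R=1: x+91/75x²=0 ⇒ x=−75/91=-0.8242; min R=1−1/(4·91/75)=0.7940>−1
Confirm numerically:
  x=-0.675: |R|=0.87783 <1
  x=-0.517: |R|=0.80731 <1
  x=-0.449: |R|=0.79561 <1
  x=-1.195: |R|=1.53767 >1
  x=-1.123: |R|=1.40717 >1
  x=-0.963: |R|=1.16221 >1
Stable set (-0.8242, 0).

left endpoint -0.8242.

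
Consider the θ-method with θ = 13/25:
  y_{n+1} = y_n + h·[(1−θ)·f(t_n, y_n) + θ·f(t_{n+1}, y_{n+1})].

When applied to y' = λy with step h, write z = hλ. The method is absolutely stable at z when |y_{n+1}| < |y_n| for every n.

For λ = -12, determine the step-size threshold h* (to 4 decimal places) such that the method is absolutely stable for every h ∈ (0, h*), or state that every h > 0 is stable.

With y'=λy (z=hλ):
  y_{n+1} = y_n + z·[12/25·y_n + 13/25·y_{n+1}] ⇒ (1 − 13/25z)y_{n+1} = (1 + 12/25z)y_n
  Hence R(z) = (1 + 12/25z)/(1 − 13/25z).

Boundary: |R(x)|=1, x<0.
x=-1.01: |R|=0.3378
x=-2: |R|=0.0196
x=-10: |R|=0.6129
x=-100: |R|=0.8868
θ=13/25≥1/2 ⇒ |1+12/25x|<|1−13/25x| ∀x<0 ⇒ interval (−∞,0).

interval (−∞, 0). Any h>0 works for λ=-12.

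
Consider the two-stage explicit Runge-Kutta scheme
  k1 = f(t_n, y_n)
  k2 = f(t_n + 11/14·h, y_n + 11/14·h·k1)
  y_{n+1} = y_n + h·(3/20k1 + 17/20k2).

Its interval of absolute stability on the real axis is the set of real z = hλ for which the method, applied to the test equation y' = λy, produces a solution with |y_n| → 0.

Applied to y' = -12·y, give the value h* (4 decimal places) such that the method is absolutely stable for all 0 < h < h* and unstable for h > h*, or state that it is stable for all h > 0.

(-1.4973,0); λ=-12 ⇒ h* = (280/187)/12 = 0.1248.

On y'=λy, z=hλ:
  k1=λy_n ⇒ h·k1=z·y_n;  k2=λ(1+11/14z)y_n ⇒ h·k2=z(1+11/14z)y_n
  y_{n+1}/y_n = 1 + 3/20z + 17/20z(1+11/14z) = 1 + z + 187/280z²
  ⇒ R(z) = 1 + z + 187/280z².

Find x<0 with |R(x)|<1.
x=-1.69: |R|=1.2175
R=1: x+187/280x²=0 ⇒ x=−280/187=-1.4973; min R=1−1/(4·187/280)=0.6257>−1
Confirm numerically:
  x=-1.425: |R|=0.93117 <1
  x=-1.178: |R|=0.74877 <1
  x=-1.038: |R|=0.68158 <1
  x=-1.031: |R|=0.67891 <1
  x=-2.000: |R|=1.67143 >1
  x=-1.907: |R|=1.52176 >1
  x=-1.576: |R|=1.08281 >1
Interval (-1.4973, 0).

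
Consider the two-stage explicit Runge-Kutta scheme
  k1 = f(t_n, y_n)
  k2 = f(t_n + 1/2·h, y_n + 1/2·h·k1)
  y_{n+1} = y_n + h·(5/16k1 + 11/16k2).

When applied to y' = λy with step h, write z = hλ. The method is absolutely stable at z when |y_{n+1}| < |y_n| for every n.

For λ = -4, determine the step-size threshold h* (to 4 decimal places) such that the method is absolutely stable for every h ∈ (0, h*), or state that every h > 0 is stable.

On y'=λy, z=hλ:
  k1=λy_n ⇒ h·k1=z·y_n;  k2=λ(1+1/2z)y_n ⇒ h·k2=z(1+1/2z)y_n
  y_{n+1}/y_n = 1 + 5/16z + 11/16z(1+1/2z) = 1 + z + 11/32z²
  so R(z) = 1 + z + 11/32z².

Solve |R(x)|<1 on ℝ⁻.
x=-1.04: |R|=0.3318
R=1: x+11/32x²=0 ⇒ x=−32/11=-2.9091; min R=1−1/(4·11/32)=0.2727>−1
Confirm numerically:
  x=-2.620: |R|=0.73964 <1
  x=-1.940: |R|=0.35374 <1
  x=-1.548: |R|=0.27573 <1
  x=-3.380: |R|=1.54714 >1
  x=-3.278: |R|=1.41569 >1
  x=-3.143: |R|=1.25272 >1
Interval (-2.9091, 0).

(-2.9091,0); λ=-4 ⇒ h* = (32/11)/4 = 0.7273.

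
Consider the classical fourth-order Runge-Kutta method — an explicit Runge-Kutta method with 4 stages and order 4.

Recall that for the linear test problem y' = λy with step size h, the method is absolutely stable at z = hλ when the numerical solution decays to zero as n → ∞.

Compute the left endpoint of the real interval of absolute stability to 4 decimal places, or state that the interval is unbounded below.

z* = -2.7853.

Test eqn y'=λy, z=hλ:
  order 4, 4-stage ⇒ R(z)=1+z+z^2/2+z^3/6+z^4/24
  (e.g. R(-1.06)=0.35590, |R|=0.35590)

Solve |R(x)|<1 on ℝ⁻.
x=-1.06: |R|=0.3559
|R(-2.94)|=1.2594 |R(-1.62)|=0.2706 |R(-0.94)|=0.3959
Bisect:
  x_lo=-3.6581 |R|=3.3356  x_hi=-0.3076 |R|=0.7352
  mid=-1.98288 |R|=0.32777 →hi
  mid=-2.82051 |R|=1.05441 →lo
  mid=-2.40170 |R|=0.55980 →hi
  mid=-2.61110 |R|=0.76761 →hi
  mid=-2.71581 |R|=0.90019 →hi
  mid=-2.76816 |R|=0.97447 →hi
  mid=-2.79434 |R|=1.01372 →lo
  mid=-2.78125 |R|=0.99392 →hi
  mid=-2.78779 |R|=1.00377 →lo
  mid=-2.78452 |R|=0.99883 →hi
  ...
  [-2.78534,-2.78513] ⇒ x*=-2.7853
Stable set (-2.7853, 0).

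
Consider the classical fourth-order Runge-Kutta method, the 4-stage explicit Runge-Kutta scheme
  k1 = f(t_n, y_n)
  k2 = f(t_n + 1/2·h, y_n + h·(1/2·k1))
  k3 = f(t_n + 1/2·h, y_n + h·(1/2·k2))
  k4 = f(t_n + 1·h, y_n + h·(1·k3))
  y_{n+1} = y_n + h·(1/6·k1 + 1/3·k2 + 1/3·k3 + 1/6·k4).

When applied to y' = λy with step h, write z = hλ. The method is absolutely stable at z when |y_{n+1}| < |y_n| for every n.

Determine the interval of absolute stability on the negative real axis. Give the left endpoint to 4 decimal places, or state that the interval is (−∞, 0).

(-2.7853, 0).

With y'=λy (z=hλ):
  order 4, 4-stage ⇒ R(z)=1+z+z^2/2+z^3/6+z^4/24
  (e.g. R(-1.48)=0.27481, |R|=0.27481)

Solve |R(x)|<1 on ℝ⁻.
x=-1.48: |R|=0.2748
|R(-3.01)|=1.3951 |R(-2.77)|=0.9772 |R(-0.52)|=0.5948
Bisect:
  x_lo=-3.1456 |R|=1.6938  x_hi=-0.2143 |R|=0.8071
  mid=-1.67995 |R|=0.27284 →hi
  mid=-2.41279 |R|=0.56906 →hi
  mid=-2.77920 |R|=0.99086 →hi
  mid=-2.96241 |R|=1.30158 →lo
  mid=-2.87081 |R|=1.13677 →lo
  mid=-2.82501 |R|=1.06154 →lo
  mid=-2.80211 |R|=1.02564 →lo
  mid=-2.79065 |R|=1.00811 →lo
  mid=-2.78493 |R|=0.99945 →hi
  ...
  [-2.78547,-2.78529] ⇒ x*=-2.7853
So |R|<1 on (-2.7853, 0).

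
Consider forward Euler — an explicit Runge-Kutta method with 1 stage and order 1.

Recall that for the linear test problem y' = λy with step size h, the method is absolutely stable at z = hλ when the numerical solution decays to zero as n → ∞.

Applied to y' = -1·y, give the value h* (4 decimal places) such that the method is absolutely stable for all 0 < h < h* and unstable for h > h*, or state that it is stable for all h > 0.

(-2.0000,0); λ=-1 ⇒ h* = 2.0000.

Set f=λy, z=hλ:
  order 1, 1-stage ⇒ R(z)=1+z
  (e.g. R(-1.08)=-0.08000, |R|=0.08000)

Boundary: |R(x)|=1, x<0.
x=-1.08: |R|=0.0800
|R(-2.1)|=1.1000 |R(-1.56)|=0.5600 |R(-0.85)|=0.1500
Bisect:
  x_lo=-2.6254 |R|=1.6254  x_hi=-0.2122 |R|=0.7878
  mid=-1.41877 |R|=0.41877 →hi
  mid=-2.02207 |R|=1.02207 →lo
  mid=-1.72042 |R|=0.72042 →hi
  mid=-1.87124 |R|=0.87124 →hi
  mid=-1.94666 |R|=0.94666 →hi
  mid=-1.98436 |R|=0.98436 →hi
  mid=-2.00322 |R|=1.00322 →lo
  ...
  [-2.00012,-1.99998] ⇒ x*=-2.0000
Interval (-2.0000, 0).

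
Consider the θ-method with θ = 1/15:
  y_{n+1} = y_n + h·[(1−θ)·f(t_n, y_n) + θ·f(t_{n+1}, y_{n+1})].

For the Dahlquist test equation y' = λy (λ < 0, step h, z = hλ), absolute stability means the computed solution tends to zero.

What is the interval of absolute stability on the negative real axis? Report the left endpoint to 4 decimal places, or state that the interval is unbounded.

With y'=λy (z=hλ):
  y_{n+1} = y_n + z·[14/15·y_n + 1/15·y_{n+1}] ⇒ (1 − 1/15z)y_{n+1} = (1 + 14/15z)y_n
  ⇒ R(z) = (1 + 14/15z)/(1 − 1/15z).

Need |R(x)|<1, x<0.
x=-0.86: |R|=0.1866
R=−1: 1+14/15x = −1+1/15x ⇒ -13/15x=2 ⇒ x=2/(-13/15)=-2.3077
Confirm numerically:
  x=-2.273: |R|=0.97389 <1
  x=-2.145: |R|=0.87664 <1
  x=-1.030: |R|=0.03618 <1
  x=-1.026: |R|=0.03969 <1
  x=-2.800: |R|=1.35955 >1
  x=-2.611: |R|=1.22389 >1
  x=-2.428: |R|=1.08974 >1
So |R|<1 on (-2.3077, 0).

z∈(-2.3077,0).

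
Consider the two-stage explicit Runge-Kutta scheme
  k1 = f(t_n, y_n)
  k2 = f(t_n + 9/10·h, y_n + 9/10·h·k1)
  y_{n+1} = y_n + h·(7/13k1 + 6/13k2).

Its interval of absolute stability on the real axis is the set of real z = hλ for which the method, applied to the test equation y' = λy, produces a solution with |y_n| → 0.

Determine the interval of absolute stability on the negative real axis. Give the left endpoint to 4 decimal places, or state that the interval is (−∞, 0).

With y'=λy (z=hλ):
  k1=λy_n ⇒ h·k1=z·y_n;  k2=λ(1+9/10z)y_n ⇒ h·k2=z(1+9/10z)y_n
  y_{n+1}/y_n = 1 + 7/13z + 6/13z(1+9/10z) = 1 + z + 27/65z²
  ⇒ R(z) = 1 + z + 27/65z².

Find x<0 with |R(x)|<1.
x=-0.45: |R|=0.6341
R=1: x+27/65x²=0 ⇒ x=−65/27=-2.4074; min R=1−1/(4·27/65)=0.3981>−1
Confirm numerically:
  x=-1.465: |R|=0.42651 <1
  x=-1.111: |R|=0.40172 <1
  x=-0.993: |R|=0.41659 <1
  x=-2.832: |R|=1.49948 >1
  x=-2.671: |R|=1.29245 >1
  x=-2.441: |R|=1.03406 >1
Stable set (-2.4074, 0).

z∈(-2.4074,0).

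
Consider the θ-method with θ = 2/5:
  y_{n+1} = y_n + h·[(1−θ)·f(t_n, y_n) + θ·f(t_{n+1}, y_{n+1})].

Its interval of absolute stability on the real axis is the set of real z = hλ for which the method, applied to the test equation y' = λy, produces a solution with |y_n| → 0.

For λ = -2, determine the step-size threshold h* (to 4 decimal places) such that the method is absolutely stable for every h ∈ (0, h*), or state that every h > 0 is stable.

(-10.0000,0); λ=-2 ⇒ h* = (10)/2 = 5.0000.

Test eqn y'=λy, z=hλ:
  y_{n+1} = y_n + z·[3/5·y_n + 2/5·y_{n+1}] ⇒ (1 − 2/5z)y_{n+1} = (1 + 3/5z)y_n
  so R(z) = (1 + 3/5z)/(1 − 2/5z).

Need |R(x)|<1, x<0.
x=-0.47: |R|=0.6044
R=−1: 1+3/5x = −1+2/5x ⇒ -1/5x=2 ⇒ x=2/(-1/5)=-10.0000
Confirm numerically:
  x=-8.062: |R|=0.90826 <1
  x=-7.776: |R|=0.89179 <1
  x=-7.765: |R|=0.89113 <1
  x=-6.998: |R|=0.84197 <1
  x=-10.379: |R|=1.01471 >1
  x=-10.328: |R|=1.01278 >1
So |R|<1 on (-10.0000, 0).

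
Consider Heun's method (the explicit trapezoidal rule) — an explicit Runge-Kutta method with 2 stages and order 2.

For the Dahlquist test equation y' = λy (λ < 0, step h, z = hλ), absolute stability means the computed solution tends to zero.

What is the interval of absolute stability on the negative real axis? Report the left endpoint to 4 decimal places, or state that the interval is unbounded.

Set f=λy, z=hλ:
  order 2, 2-stage ⇒ R(z)=1+z+z^2/2
  (e.g. R(-1.75)=0.78125, |R|=0.78125)

Boundary: |R(x)|=1, x<0.
x=-1.75: |R|=0.7812
|R(-1.66)|=0.7178 |R(-1.04)|=0.5008 |R(-0.66)|=0.5578
Bisect:
  x_lo=-2.3569 |R|=1.4206  x_hi=-0.3244 |R|=0.7282
  mid=-1.34067 |R|=0.55803 →hi
  mid=-1.84881 |R|=0.86024 →hi
  mid=-2.10287 |R|=1.10816 →lo
  mid=-1.97584 |R|=0.97613 →hi
  mid=-2.03936 |R|=1.04013 →lo
  mid=-2.00760 |R|=1.00763 →lo
  mid=-1.99172 |R|=0.99175 →hi
  ...
  [-2.00003,-1.99991] ⇒ x*=-2.0000
So |R|<1 on (-2.0000, 0).

(-2.0000, 0).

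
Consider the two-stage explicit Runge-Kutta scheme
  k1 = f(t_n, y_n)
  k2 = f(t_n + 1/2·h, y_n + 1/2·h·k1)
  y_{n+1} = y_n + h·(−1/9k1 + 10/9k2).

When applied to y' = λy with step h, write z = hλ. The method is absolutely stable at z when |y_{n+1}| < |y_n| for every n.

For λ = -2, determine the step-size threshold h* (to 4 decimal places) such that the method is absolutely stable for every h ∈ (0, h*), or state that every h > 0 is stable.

Set f=λy, z=hλ:
  k1=λy_n ⇒ h·k1=z·y_n;  k2=λ(1+1/2z)y_n ⇒ h·k2=z(1+1/2z)y_n
  y_{n+1}/y_n = 1 − 1/9z + 10/9z(1+1/2z) = 1 + z + 5/9z²
  ⇒ R(z) = 1 + z + 5/9z².

Find x<0 with |R(x)|<1.
x=-1.25: |R|=0.6181
R=1: x+5/9x²=0 ⇒ x=−9/5=-1.8000; min R=1−1/(4·5/9)=0.5500>−1
Confirm numerically:
  x=-1.439: |R|=0.71140 <1
  x=-0.830: |R|=0.55272 <1
  x=-0.807: |R|=0.55480 <1
  x=-2.160: |R|=1.43200 >1
  x=-1.965: |R|=1.18013 >1
  x=-1.955: |R|=1.16835 >1
Stable set (-1.8000, 0).

(-1.8000,0); λ=-2 ⇒ h* = (9/5)/2 = 0.9000.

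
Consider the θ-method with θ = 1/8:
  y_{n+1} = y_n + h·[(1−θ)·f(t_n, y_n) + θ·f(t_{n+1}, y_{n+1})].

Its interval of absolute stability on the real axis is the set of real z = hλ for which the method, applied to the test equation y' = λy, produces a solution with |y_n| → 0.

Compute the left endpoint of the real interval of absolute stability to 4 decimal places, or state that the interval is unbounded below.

z* = -2.6667.

Test eqn y'=λy, z=hλ:
  y_{n+1} = y_n + z·[7/8·y_n + 1/8·y_{n+1}] ⇒ (1 − 1/8z)y_{n+1} = (1 + 7/8z)y_n
  so R(z) = (1 + 7/8z)/(1 − 1/8z).

Find x<0 with |R(x)|<1.
x=-1.34: |R|=0.1478
R=−1: 1+7/8x = −1+1/8x ⇒ -3/4x=2 ⇒ x=2/(-3/4)=-2.6667
Confirm numerically:
  x=-2.088: |R|=0.65583 <1
  x=-2.004: |R|=0.60256 <1
  x=-1.717: |R|=0.41361 <1
  x=-1.399: |R|=0.19076 <1
  x=-2.949: |R|=1.15472 >1
  x=-2.714: |R|=1.02651 >1
  x=-2.700: |R|=1.01869 >1
Interval (-2.6667, 0).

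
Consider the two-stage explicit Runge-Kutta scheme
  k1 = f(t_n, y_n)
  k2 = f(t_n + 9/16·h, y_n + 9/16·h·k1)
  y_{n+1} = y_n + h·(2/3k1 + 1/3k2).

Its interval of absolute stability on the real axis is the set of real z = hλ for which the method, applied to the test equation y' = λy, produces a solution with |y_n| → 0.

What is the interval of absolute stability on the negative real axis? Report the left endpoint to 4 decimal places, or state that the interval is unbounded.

Set f=λy, z=hλ:
  k1=λy_n ⇒ h·k1=z·y_n;  k2=λ(1+9/16z)y_n ⇒ h·k2=z(1+9/16z)y_n
  y_{n+1}/y_n = 1 + 2/3z + 1/3z(1+9/16z) = 1 + z + 3/16z²
  Hence R(z) = 1 + z + 3/16z².

Find x<0 with |R(x)|<1.
x=-1.78: |R|=0.1859
R=1: x+3/16x²=0 ⇒ x=−16/3=-5.3333; min R=1−1/(4·3/16)=-0.3333>−1
Confirm numerically:
  x=-4.310: |R|=0.17302 <1
  x=-3.170: |R|=0.28583 <1
  x=-2.480: |R|=0.32680 <1
  x=-2.448: |R|=0.32437 <1
  x=-5.734: |R|=1.43077 >1
  x=-5.691: |R|=1.38165 >1
  x=-5.636: |R|=1.31984 >1
So |R|<1 on (-5.3333, 0).

(-5.3333, 0).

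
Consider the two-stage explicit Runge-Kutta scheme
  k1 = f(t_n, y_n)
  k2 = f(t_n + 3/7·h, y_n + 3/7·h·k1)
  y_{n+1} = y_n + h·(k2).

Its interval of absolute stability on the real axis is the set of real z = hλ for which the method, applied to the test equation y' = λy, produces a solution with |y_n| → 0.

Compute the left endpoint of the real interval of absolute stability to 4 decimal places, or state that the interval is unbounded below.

With y'=λy (z=hλ):
  k1=λy_n ⇒ h·k1=z·y_n;  k2=λ(1+3/7z)y_n ⇒ h·k2=z(1+3/7z)y_n
  y_{n+1}/y_n = 1 + z(1+3/7z) = 1 + z + 3/7z²
  Hence R(z) = 1 + z + 3/7z².

Need |R(x)|<1, x<0.
x=-1.6: |R|=0.4971
R=1: x+3/7x²=0 ⇒ x=−7/3=-2.3333; min R=1−1/(4·3/7)=0.4167>−1
Confirm numerically:
  x=-2.105: |R|=0.79401 <1
  x=-1.639: |R|=0.51228 <1
  x=-1.210: |R|=0.41747 <1
  x=-2.768: |R|=1.51564 >1
  x=-2.718: |R|=1.44808 >1
  x=-2.412: |R|=1.08132 >1
Interval (-2.3333, 0).

left endpoint -2.3333.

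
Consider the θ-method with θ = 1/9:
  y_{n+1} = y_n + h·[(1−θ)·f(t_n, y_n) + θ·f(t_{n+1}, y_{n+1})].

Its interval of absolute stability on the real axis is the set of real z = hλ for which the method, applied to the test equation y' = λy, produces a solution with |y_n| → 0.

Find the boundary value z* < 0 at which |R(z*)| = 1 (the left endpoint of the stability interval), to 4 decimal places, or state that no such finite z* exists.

left endpoint -2.5714.

Test eqn y'=λy, z=hλ:
  y_{n+1} = y_n + z·[8/9·y_n + 1/9·y_{n+1}] ⇒ (1 − 1/9z)y_{n+1} = (1 + 8/9z)y_n
  Hence R(z) = (1 + 8/9z)/(1 − 1/9z).

Boundary: |R(x)|=1, x<0.
x=-1.01: |R|=0.0919
R=−1: 1+8/9x = −1+1/9x ⇒ -7/9x=2 ⇒ x=2/(-7/9)=-2.5714
Confirm numerically:
  x=-2.073: |R|=0.68491 <1
  x=-1.918: |R|=0.58106 <1
  x=-1.622: |R|=0.37432 <1
  x=-2.830: |R|=1.15300 >1
Stable set (-2.5714, 0).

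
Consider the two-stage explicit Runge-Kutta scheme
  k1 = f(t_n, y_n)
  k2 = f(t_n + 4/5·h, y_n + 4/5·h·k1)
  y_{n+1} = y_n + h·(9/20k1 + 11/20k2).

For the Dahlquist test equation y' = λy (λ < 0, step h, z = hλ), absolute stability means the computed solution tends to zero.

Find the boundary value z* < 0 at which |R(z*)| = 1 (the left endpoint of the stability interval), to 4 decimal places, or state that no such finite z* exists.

With y'=λy (z=hλ):
  k1=λy_n ⇒ h·k1=z·y_n;  k2=λ(1+4/5z)y_n ⇒ h·k2=z(1+4/5z)y_n
  y_{n+1}/y_n = 1 + 9/20z + 11/20z(1+4/5z) = 1 + z + 11/25z²
  so R(z) = 1 + z + 11/25z².

Need |R(x)|<1, x<0.
x=-1.15: |R|=0.4319
R=1: x+11/25x²=0 ⇒ x=−25/11=-2.2727; min R=1−1/(4·11/25)=0.4318>−1
Confirm numerically:
  x=-1.975: |R|=0.74127 <1
  x=-1.969: |R|=0.73686 <1
  x=-1.953: |R|=0.72525 <1
  x=-1.011: |R|=0.43873 <1
  x=-2.475: |R|=1.22027 >1
  x=-2.374: |R|=1.10579 >1
  x=-2.330: |R|=1.05872 >1
Stable set (-2.2727, 0).

left endpoint -2.2727.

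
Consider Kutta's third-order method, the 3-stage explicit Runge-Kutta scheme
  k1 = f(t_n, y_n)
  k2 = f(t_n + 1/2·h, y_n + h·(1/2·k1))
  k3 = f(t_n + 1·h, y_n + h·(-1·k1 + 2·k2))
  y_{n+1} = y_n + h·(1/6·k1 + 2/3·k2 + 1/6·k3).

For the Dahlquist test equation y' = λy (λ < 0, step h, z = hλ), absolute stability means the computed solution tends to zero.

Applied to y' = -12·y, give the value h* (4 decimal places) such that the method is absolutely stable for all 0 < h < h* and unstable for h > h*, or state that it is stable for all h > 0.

With y'=λy (z=hλ):
  order 3, 3-stage ⇒ R(z)=1+z+z^2/2+z^3/6
  (e.g. R(-1.09)=0.28821, |R|=0.28821)

Need |R(x)|<1, x<0.
x=-1.09: |R|=0.2882
|R(-2.75)|=1.4349 |R(-1.98)|=0.3135 |R(-1.87)|=0.2114
Bisect:
  x_lo=-3.2456 |R|=2.6768  x_hi=-0.2430 |R|=0.7842
  mid=-1.74429 |R|=0.10753 →hi
  mid=-2.49495 |R|=0.97098 →hi
  mid=-2.87028 |R|=1.69217 →lo
  mid=-2.68262 |R|=1.30195 →lo
  mid=-2.58878 |R|=1.12947 →lo
  mid=-2.54187 |R|=1.04853 →lo
  mid=-2.51841 |R|=1.00934 →lo
  mid=-2.50668 |R|=0.99006 →hi
  mid=-2.51255 |R|=0.99967 →hi
  ...
  [-2.51291,-2.51273] ⇒ x*=-2.5127
So |R|<1 on (-2.5127, 0).

(-2.5127,0); λ=-12 ⇒ h* = 0.2094.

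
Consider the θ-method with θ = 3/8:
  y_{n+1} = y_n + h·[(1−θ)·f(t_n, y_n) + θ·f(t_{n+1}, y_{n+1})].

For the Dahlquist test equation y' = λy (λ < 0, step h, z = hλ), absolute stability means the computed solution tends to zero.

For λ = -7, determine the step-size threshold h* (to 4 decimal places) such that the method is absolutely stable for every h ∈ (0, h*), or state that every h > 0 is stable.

With y'=λy (z=hλ):
  y_{n+1} = y_n + z·[5/8·y_n + 3/8·y_{n+1}] ⇒ (1 − 3/8z)y_{n+1} = (1 + 5/8z)y_n
  Hence R(z) = (1 + 5/8z)/(1 − 3/8z).

Boundary: |R(x)|=1, x<0.
x=-1.18: |R|=0.1820
R=−1: 1+5/8x = −1+3/8x ⇒ -1/4x=2 ⇒ x=2/(-1/4)=-8.0000
Confirm numerically:
  x=-7.906: |R|=0.99407 <1
  x=-7.404: |R|=0.96055 <1
  x=-6.339: |R|=0.87704 <1
  x=-4.287: |R|=0.64402 <1
  x=-8.515: |R|=1.03071 >1
  x=-8.127: |R|=1.00784 >1
So |R|<1 on (-8.0000, 0).

(-8.0000,0); λ=-7 ⇒ h* = (8)/7 = 1.1429.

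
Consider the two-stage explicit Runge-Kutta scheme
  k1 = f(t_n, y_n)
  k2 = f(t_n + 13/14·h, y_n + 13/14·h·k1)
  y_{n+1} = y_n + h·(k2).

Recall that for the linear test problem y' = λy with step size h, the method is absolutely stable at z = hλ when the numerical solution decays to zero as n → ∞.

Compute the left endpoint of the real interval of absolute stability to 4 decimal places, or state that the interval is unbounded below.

Test eqn y'=λy, z=hλ:
  k1=λy_n ⇒ h·k1=z·y_n;  k2=λ(1+13/14z)y_n ⇒ h·k2=z(1+13/14z)y_n
  y_{n+1}/y_n = 1 + z(1+13/14z) = 1 + z + 13/14z²
  ⇒ R(z) = 1 + z + 13/14z².

Solve |R(x)|<1 on ℝ⁻.
x=-1.58: |R|=1.7381
R=1: x+13/14x²=0 ⇒ x=−14/13=-1.0769; min R=1−1/(4·13/14)=0.7308>−1
Confirm numerically:
  x=-1.050: |R|=0.97375 <1
  x=-1.002: |R|=0.93029 <1
  x=-0.694: |R|=0.75323 <1
  x=-1.655: |R|=1.88838 >1
  x=-1.137: |R|=1.06343 >1
Stable set (-1.0769, 0).

z* = -1.0769.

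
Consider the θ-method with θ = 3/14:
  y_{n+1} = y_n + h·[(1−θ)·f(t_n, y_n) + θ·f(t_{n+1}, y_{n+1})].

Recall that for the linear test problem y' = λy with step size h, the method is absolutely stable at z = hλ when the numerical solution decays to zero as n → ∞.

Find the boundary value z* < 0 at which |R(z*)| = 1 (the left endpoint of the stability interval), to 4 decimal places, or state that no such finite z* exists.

z* = -3.5000.

Set f=λy, z=hλ:
  y_{n+1} = y_n + z·[11/14·y_n + 3/14·y_{n+1}] ⇒ (1 − 3/14z)y_{n+1} = (1 + 11/14z)y_n
  R(z) = (1 + 11/14z)/(1 − 3/14z).

Boundary: |R(x)|=1, x<0.
x=-1.69: |R|=0.2407
R=−1: 1+11/14x = −1+3/14x ⇒ -4/7x=2 ⇒ x=2/(-4/7)=-3.5000
Confirm numerically:
  x=-3.367: |R|=0.95585 <1
  x=-2.336: |R|=0.55674 <1
  x=-1.838: |R|=0.31864 <1
  x=-3.875: |R|=1.11707 >1
  x=-3.746: |R|=1.07798 >1
  x=-3.523: |R|=1.00749 >1
Stable set (-3.5000, 0).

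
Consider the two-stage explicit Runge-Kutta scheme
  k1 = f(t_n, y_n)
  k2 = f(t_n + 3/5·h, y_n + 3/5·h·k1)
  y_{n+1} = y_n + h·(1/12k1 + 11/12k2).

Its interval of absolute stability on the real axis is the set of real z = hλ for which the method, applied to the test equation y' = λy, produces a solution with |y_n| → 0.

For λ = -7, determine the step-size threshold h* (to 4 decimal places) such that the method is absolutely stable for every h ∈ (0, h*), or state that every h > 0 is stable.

Test eqn y'=λy, z=hλ:
  k1=λy_n ⇒ h·k1=z·y_n;  k2=λ(1+3/5z)y_n ⇒ h·k2=z(1+3/5z)y_n
  y_{n+1}/y_n = 1 + 1/12z + 11/12z(1+3/5z) = 1 + z + 11/20z²
  ⇒ R(z) = 1 + z + 11/20z².

Need |R(x)|<1, x<0.
x=-1.18: |R|=0.5858
R=1: x+11/20x²=0 ⇒ x=−20/11=-1.8182; min R=1−1/(4·11/20)=0.5455>−1
Confirm numerically:
  x=-1.276: |R|=0.61950 <1
  x=-1.212: |R|=0.59592 <1
  x=-1.187: |R|=0.58793 <1
  x=-0.760: |R|=0.55768 <1
  x=-2.337: |R|=1.66686 >1
  x=-2.164: |R|=1.41159 >1
So |R|<1 on (-1.8182, 0).

(-1.8182,0); λ=-7 ⇒ h* = (20/11)/7 = 0.2597.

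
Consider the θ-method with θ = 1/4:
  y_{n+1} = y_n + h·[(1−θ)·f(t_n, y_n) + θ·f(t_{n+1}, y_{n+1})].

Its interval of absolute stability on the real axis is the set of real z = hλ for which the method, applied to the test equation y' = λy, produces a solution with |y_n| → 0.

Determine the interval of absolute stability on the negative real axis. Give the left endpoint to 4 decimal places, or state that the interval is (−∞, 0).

Test eqn y'=λy, z=hλ:
  y_{n+1} = y_n + z·[3/4·y_n + 1/4·y_{n+1}] ⇒ (1 − 1/4z)y_{n+1} = (1 + 3/4z)y_n
  ⇒ R(z) = (1 + 3/4z)/(1 − 1/4z).

Find x<0 with |R(x)|<1.
x=-1.52: |R|=0.1014
R=−1: 1+3/4x = −1+1/4x ⇒ -1/2x=2 ⇒ x=2/(-1/2)=-4.0000
Confirm numerically:
  x=-2.452: |R|=0.52015 <1
  x=-2.210: |R|=0.42351 <1
  x=-1.897: |R|=0.28676 <1
  x=-4.386: |R|=1.09206 >1
  x=-4.117: |R|=1.02883 >1
  x=-4.061: |R|=1.01513 >1
Stable set (-4.0000, 0).

z∈(-4.0000,0).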